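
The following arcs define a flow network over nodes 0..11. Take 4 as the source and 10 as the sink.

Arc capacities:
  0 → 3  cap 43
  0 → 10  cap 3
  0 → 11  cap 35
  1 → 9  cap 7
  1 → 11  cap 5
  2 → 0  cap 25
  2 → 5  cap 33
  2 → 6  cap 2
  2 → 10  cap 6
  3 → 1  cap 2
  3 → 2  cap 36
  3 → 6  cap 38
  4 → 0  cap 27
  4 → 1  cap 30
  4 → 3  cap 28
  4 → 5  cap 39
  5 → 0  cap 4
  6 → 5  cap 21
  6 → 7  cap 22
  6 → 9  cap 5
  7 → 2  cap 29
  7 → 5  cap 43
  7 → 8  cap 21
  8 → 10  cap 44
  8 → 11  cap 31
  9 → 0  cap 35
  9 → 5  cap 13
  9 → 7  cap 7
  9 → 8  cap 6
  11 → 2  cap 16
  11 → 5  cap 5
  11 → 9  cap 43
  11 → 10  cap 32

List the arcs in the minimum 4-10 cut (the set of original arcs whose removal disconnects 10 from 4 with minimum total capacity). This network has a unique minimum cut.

Min-cut arcs: {(0,10), (2,10), (7,8), (9,8), (11,10)} (total capacity 68)

augment #1: 4→0→10 push 3
augment #2: 4→0→11→10 push 24
augment #3: 4→1→11→10 push 5
augment #4: 4→3→2→10 push 6
augment #5: 4→1→9→8→10 push 6
augment #6: 4→5→0→11→10 push 3
augment #7: 4→1→9→7→8→10 push 1
augment #8: 4→3→6→7→8→10 push 20
max flow = 68; residual-reachable set from 4 gives S-side
cut edges (S→T): {(0,10), (2,10), (7,8), (9,8), (11,10)} total cap 68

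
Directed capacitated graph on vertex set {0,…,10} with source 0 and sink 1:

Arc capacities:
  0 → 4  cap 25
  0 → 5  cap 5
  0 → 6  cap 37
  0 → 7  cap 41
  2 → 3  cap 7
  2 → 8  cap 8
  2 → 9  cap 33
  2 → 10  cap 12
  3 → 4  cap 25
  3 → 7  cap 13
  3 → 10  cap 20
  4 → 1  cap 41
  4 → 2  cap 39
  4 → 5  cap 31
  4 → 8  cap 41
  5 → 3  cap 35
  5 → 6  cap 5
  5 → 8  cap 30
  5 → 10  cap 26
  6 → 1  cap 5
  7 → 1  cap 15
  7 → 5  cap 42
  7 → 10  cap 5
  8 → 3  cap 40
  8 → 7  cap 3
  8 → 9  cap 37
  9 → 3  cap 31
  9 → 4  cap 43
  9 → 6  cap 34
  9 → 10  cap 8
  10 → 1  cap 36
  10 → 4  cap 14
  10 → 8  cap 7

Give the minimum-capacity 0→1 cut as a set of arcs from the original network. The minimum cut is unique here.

augment #1: 0→4→1 push 25
augment #2: 0→6→1 push 5
augment #3: 0→7→1 push 15
augment #4: 0→5→10→1 push 5
augment #5: 0→7→10→1 push 5
augment #6: 0→7→5→10→1 push 21
max flow = 76; residual-reachable set from 0 gives S-side
cut edges (S→T): {(0,4), (0,5), (0,7), (6,1)} total cap 76

Min-cut arcs: {(0,4), (0,5), (0,7), (6,1)} (total capacity 76)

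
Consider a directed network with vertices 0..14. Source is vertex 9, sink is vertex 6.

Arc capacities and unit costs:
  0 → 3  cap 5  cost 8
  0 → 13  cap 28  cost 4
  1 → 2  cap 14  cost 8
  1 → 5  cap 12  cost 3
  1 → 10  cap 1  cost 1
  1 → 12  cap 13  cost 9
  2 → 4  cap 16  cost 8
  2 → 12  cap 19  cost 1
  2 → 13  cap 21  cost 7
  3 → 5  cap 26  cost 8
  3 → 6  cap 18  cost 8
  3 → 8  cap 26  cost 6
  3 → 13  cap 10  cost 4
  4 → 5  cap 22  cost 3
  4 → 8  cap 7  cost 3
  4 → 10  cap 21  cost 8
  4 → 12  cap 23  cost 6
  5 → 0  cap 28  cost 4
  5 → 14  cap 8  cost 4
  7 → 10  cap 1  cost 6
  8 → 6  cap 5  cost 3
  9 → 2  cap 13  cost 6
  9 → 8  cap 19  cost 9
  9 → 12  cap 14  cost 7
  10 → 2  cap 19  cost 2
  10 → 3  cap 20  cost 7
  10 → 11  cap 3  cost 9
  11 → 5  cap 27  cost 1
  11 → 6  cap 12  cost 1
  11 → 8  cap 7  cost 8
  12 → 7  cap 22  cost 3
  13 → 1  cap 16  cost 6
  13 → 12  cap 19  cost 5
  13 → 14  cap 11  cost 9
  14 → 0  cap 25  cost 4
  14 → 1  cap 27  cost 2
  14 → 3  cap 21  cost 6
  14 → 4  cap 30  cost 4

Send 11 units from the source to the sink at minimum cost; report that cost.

shortest-cost path #1: 9→8→6 push 5 @ unit cost 12 (adds 60)
shortest-cost path #2: 9→12→7→10→11→6 push 1 @ unit cost 26 (adds 26)
shortest-cost path #3: 9→2→13→1→10→11→6 push 1 @ unit cost 30 (adds 30)
shortest-cost path #4: 9→2→4→10→11→6 push 1 @ unit cost 32 (adds 32)
shortest-cost path #5: 9→2→4→5→14→3→6 push 3 @ unit cost 35 (adds 105)
total cost = 253

Minimum cost for 11 units: 253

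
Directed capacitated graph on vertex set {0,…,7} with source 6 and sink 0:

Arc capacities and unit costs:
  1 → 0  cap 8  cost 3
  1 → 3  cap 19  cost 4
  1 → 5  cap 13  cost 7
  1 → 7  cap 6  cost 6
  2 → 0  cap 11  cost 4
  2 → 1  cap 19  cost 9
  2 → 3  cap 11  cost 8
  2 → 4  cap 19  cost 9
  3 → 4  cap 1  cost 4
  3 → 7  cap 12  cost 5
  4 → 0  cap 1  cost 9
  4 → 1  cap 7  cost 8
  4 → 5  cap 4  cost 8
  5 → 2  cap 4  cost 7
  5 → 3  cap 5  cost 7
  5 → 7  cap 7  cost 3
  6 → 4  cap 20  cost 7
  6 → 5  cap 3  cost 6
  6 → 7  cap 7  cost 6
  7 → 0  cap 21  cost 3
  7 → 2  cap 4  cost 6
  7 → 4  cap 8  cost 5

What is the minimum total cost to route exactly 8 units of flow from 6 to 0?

Minimum cost for 8 units: 75

shortest-cost path #1: 6→7→0 push 7 @ unit cost 9 (adds 63)
shortest-cost path #2: 6→5→7→0 push 1 @ unit cost 12 (adds 12)
total cost = 75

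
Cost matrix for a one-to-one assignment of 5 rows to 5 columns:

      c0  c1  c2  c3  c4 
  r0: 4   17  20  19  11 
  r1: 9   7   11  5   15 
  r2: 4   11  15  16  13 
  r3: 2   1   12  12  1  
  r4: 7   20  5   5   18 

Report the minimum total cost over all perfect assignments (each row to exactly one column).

Minimum assignment cost: 26

one of 2 optimal assignments: row0→col0 (cost 4), row1→col3 (cost 5), row2→col1 (cost 11), row3→col4 (cost 1), row4→col2 (cost 5)
total = 4 + 5 + 11 + 1 + 5 = 26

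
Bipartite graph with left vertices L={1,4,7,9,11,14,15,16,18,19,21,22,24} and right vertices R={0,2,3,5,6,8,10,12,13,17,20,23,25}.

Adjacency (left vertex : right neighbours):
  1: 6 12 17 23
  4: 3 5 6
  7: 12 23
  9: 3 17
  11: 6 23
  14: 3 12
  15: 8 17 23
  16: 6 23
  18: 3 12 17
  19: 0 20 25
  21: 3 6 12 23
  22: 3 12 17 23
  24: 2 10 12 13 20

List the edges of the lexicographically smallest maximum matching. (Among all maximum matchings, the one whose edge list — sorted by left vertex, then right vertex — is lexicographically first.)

Lex-smallest maximum matching: {(1,6), (4,5), (7,12), (9,3), (11,23), (15,8), (18,17), (19,0), (24,2)}

|M| = 9 (so the lex-smallest maximum matching has 9 edges)
process left vertices in ascending order; for each, take the smallest-labelled available neighbour that still permits 9 edges overall, or leave it unmatched if none does
lex-smallest matching: {1-6, 4-5, 7-12, 9-3, 11-23, 15-8, 18-17, 19-0, 24-2}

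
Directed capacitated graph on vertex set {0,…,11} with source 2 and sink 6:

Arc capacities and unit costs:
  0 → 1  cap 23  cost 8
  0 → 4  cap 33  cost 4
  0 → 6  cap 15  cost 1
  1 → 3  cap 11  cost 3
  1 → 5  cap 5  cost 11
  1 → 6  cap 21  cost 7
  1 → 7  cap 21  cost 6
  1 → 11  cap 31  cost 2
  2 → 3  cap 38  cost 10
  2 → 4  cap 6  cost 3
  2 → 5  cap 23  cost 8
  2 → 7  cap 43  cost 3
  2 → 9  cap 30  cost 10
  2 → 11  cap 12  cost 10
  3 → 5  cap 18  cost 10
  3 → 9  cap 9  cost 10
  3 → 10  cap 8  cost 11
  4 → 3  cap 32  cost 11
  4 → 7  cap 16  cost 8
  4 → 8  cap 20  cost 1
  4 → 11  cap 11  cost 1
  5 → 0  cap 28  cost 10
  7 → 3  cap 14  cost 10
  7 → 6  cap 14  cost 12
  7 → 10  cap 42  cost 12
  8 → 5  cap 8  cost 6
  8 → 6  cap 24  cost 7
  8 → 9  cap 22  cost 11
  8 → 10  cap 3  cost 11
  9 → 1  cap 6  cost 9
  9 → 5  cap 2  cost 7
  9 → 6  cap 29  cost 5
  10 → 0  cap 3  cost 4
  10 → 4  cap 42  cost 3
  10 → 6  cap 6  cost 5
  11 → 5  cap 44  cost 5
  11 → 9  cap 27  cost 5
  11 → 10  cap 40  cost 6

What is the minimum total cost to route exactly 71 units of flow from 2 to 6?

Minimum cost for 71 units: 1142

shortest-cost path #1: 2→4→8→6 push 6 @ unit cost 11 (adds 66)
shortest-cost path #2: 2→7→6 push 14 @ unit cost 15 (adds 210)
shortest-cost path #3: 2→9→6 push 29 @ unit cost 15 (adds 435)
shortest-cost path #4: 2→5→0→6 push 15 @ unit cost 19 (adds 285)
shortest-cost path #5: 2→7→10→6 push 6 @ unit cost 20 (adds 120)
shortest-cost path #6: 2→9→1→6 push 1 @ unit cost 26 (adds 26)
total cost = 1142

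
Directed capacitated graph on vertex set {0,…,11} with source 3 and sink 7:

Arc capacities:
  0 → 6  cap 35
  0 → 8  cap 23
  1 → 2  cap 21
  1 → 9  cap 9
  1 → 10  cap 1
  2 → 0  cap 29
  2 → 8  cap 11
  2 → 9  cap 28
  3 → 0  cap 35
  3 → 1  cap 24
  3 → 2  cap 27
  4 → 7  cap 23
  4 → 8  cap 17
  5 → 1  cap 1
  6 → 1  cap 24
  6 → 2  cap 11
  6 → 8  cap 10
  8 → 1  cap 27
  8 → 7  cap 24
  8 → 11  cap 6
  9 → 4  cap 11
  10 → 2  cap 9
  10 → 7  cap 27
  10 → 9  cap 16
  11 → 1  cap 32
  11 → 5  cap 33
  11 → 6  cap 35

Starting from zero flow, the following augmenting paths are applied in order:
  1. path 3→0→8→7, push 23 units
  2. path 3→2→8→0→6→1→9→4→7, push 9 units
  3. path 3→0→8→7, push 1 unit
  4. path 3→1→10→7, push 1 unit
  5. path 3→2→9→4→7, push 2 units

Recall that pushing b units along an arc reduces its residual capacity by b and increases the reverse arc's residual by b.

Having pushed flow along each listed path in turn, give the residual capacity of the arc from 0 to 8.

Residual capacity of (0,8): 8

after path 1 (3→0→8→7, push 23): res(0,8)=0
after path 2 (3→2→8→0→6→1→9→4→7, push 9): res(0,8)=9
after path 3 (3→0→8→7, push 1): res(0,8)=8
after path 4 (3→1→10→7, push 1): res(0,8)=8
after path 5 (3→2→9→4→7, push 2): res(0,8)=8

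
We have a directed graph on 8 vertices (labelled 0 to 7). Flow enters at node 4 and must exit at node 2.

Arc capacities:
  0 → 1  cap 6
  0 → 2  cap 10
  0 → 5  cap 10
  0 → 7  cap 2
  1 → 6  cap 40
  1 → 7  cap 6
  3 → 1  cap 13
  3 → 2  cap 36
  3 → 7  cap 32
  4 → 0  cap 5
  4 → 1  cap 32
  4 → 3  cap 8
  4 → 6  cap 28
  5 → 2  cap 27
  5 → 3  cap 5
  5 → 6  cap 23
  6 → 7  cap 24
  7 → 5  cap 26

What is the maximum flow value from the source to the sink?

augment #1: 4→0→2 bottleneck 5, total now 5
augment #2: 4→3→2 bottleneck 8, total now 13
augment #3: 4→1→7→5→2 bottleneck 6, total now 19
augment #4: 4→6→7→5→2 bottleneck 20, total now 39

Maximum flow value: 39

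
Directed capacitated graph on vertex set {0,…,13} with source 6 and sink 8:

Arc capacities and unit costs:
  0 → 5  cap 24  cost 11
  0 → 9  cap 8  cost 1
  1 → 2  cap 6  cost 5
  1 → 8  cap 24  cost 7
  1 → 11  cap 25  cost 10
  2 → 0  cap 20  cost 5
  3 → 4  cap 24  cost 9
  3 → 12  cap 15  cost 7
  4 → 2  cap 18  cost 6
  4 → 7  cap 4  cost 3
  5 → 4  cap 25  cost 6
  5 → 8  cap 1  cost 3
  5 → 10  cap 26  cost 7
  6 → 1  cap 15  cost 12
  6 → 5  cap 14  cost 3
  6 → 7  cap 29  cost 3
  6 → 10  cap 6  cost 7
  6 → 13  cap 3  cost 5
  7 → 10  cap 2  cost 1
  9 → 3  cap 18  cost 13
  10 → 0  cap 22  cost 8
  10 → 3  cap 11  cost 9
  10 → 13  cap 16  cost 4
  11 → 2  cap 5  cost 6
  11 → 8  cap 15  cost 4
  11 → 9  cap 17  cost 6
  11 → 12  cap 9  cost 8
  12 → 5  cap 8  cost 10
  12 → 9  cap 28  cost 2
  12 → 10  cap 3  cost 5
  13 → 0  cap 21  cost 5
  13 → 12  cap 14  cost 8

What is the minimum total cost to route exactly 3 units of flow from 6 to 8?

shortest-cost path #1: 6→5→8 push 1 @ unit cost 6 (adds 6)
shortest-cost path #2: 6→1→8 push 2 @ unit cost 19 (adds 38)
total cost = 44

Minimum cost for 3 units: 44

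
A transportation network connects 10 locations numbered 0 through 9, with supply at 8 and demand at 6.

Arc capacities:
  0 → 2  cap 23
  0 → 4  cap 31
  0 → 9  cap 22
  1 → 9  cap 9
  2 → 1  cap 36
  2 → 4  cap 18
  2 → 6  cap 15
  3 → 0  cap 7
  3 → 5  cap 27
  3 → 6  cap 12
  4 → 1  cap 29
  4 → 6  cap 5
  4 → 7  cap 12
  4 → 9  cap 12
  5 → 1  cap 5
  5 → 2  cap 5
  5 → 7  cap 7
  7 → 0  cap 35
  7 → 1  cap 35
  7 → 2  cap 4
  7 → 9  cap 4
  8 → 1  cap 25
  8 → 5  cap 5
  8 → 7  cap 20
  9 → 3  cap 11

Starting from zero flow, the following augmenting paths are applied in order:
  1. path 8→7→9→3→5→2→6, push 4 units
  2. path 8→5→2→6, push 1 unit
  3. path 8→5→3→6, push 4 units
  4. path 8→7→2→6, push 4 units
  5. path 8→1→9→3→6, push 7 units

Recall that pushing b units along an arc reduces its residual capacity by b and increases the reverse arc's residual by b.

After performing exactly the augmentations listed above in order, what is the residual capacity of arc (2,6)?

Residual capacity of (2,6): 6

after path 1 (8→7→9→3→5→2→6, push 4): res(2,6)=11
after path 2 (8→5→2→6, push 1): res(2,6)=10
after path 3 (8→5→3→6, push 4): res(2,6)=10
after path 4 (8→7→2→6, push 4): res(2,6)=6
after path 5 (8→1→9→3→6, push 7): res(2,6)=6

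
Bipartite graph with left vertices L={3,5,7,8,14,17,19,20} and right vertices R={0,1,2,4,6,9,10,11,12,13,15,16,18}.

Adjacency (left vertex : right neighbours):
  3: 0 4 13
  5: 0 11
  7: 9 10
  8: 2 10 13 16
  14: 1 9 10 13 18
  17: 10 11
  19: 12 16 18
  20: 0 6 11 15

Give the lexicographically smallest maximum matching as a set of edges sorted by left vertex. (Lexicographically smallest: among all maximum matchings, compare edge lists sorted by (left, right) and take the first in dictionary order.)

Lex-smallest maximum matching: {(3,0), (5,11), (7,9), (8,2), (14,1), (17,10), (19,12), (20,6)}

|M| = 8 (so the lex-smallest maximum matching has 8 edges)
process left vertices in ascending order; for each, take the smallest-labelled available neighbour that still permits 8 edges overall, or leave it unmatched if none does
lex-smallest matching: {3-0, 5-11, 7-9, 8-2, 14-1, 17-10, 19-12, 20-6}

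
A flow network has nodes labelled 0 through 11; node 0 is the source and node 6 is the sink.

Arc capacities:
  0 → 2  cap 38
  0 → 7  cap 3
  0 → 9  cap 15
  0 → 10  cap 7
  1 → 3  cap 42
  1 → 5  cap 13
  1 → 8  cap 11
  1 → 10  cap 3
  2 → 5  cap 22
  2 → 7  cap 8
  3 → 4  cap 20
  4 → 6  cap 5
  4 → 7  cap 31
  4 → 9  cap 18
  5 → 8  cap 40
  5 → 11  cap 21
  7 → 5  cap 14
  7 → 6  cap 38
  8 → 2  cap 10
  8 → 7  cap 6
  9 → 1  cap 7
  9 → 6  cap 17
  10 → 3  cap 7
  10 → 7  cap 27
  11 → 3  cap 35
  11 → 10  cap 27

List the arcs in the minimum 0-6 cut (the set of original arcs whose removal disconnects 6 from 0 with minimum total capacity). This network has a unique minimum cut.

augment #1: 0→7→6 push 3
augment #2: 0→9→6 push 15
augment #3: 0→2→7→6 push 8
augment #4: 0→10→7→6 push 7
augment #5: 0→2→5→8→7→6 push 6
augment #6: 0→2→5→11→3→4→6 push 5
augment #7: 0→2→5→11→10→7→6 push 11
max flow = 55; residual-reachable set from 0 gives S-side
cut edges (S→T): {(0,7), (0,9), (0,10), (2,5), (2,7)} total cap 55

Min-cut arcs: {(0,7), (0,9), (0,10), (2,5), (2,7)} (total capacity 55)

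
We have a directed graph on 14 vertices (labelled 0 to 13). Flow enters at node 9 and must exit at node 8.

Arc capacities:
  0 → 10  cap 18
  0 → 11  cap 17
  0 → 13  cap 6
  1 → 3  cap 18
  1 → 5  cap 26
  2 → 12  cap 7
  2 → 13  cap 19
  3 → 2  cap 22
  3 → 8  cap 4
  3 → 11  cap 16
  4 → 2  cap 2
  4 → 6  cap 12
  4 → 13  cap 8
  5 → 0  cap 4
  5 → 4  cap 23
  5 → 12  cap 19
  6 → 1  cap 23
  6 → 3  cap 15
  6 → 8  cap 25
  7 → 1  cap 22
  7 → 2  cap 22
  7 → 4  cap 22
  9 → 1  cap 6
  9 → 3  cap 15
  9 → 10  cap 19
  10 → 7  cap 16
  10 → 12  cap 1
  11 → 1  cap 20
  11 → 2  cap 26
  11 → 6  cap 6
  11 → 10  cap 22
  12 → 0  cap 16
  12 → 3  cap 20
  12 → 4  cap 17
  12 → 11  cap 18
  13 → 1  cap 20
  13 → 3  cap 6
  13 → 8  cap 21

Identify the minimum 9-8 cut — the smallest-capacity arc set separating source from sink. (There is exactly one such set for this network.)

Min-cut arcs: {(9,1), (9,3), (10,7), (10,12)} (total capacity 38)

augment #1: 9→3→8 push 4
augment #2: 9→3→2→13→8 push 11
augment #3: 9→1→3→2→13→8 push 6
augment #4: 9→10→7→2→13→8 push 2
augment #5: 9→10→7→4→6→8 push 12
augment #6: 9→10→7→4→13→8 push 2
augment #7: 9→10→12→11→6→8 push 1
max flow = 38; residual-reachable set from 9 gives S-side
cut edges (S→T): {(9,1), (9,3), (10,7), (10,12)} total cap 38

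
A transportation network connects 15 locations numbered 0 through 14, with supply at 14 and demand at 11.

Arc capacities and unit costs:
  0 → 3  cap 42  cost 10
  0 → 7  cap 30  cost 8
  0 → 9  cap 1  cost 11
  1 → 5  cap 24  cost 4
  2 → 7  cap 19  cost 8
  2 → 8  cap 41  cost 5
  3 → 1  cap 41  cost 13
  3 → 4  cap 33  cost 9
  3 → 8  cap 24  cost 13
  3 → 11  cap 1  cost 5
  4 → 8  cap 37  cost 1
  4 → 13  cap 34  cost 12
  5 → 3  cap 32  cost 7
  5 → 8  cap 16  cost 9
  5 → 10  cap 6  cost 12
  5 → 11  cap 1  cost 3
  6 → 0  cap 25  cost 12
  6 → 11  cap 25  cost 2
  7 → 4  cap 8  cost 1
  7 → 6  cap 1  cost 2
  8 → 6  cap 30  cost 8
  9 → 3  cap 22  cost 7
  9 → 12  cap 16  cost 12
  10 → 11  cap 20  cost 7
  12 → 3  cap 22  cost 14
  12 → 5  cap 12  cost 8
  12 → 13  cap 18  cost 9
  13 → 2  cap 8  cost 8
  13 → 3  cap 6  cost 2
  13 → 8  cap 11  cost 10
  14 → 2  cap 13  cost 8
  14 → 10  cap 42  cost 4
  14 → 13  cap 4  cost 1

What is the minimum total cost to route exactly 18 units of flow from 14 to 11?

shortest-cost path #1: 14→13→3→11 push 1 @ unit cost 8 (adds 8)
shortest-cost path #2: 14→10→11 push 17 @ unit cost 11 (adds 187)
total cost = 195

Minimum cost for 18 units: 195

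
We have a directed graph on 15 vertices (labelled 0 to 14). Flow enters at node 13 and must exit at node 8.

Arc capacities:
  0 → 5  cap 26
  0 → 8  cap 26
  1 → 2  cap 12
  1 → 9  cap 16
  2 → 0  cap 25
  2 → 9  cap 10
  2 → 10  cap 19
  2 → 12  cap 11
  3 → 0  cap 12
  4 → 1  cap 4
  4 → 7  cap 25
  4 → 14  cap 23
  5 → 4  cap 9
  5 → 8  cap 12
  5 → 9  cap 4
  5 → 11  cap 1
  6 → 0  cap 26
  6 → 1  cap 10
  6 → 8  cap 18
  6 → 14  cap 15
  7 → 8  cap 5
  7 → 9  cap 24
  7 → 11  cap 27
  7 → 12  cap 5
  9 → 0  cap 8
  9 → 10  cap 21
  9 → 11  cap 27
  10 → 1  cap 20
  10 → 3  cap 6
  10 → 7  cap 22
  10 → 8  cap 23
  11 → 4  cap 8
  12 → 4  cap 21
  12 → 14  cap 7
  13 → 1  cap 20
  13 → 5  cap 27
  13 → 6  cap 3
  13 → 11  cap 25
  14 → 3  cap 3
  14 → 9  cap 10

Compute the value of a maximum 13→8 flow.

Maximum flow value: 56

augment #1: 13→5→8 bottleneck 12, total now 12
augment #2: 13→6→8 bottleneck 3, total now 15
augment #3: 13→1→2→0→8 bottleneck 12, total now 27
augment #4: 13→1→9→0→8 bottleneck 8, total now 35
augment #5: 13→5→4→7→8 bottleneck 5, total now 40
augment #6: 13→5→9→10→8 bottleneck 4, total now 44
augment #7: 13→5→4→1→9→10→8 bottleneck 4, total now 48
augment #8: 13→11→4→7→9→10→8 bottleneck 8, total now 56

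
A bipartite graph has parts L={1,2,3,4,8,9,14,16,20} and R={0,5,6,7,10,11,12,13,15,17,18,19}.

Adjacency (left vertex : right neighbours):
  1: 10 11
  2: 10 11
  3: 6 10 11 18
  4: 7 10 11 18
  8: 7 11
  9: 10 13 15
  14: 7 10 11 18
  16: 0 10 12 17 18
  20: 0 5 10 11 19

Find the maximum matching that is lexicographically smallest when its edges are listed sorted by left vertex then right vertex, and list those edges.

|M| = 8 (so the lex-smallest maximum matching has 8 edges)
process left vertices in ascending order; for each, take the smallest-labelled available neighbour that still permits 8 edges overall, or leave it unmatched if none does
lex-smallest matching: {1-10, 2-11, 3-6, 4-7, 9-13, 14-18, 16-0, 20-5}

Lex-smallest maximum matching: {(1,10), (2,11), (3,6), (4,7), (9,13), (14,18), (16,0), (20,5)}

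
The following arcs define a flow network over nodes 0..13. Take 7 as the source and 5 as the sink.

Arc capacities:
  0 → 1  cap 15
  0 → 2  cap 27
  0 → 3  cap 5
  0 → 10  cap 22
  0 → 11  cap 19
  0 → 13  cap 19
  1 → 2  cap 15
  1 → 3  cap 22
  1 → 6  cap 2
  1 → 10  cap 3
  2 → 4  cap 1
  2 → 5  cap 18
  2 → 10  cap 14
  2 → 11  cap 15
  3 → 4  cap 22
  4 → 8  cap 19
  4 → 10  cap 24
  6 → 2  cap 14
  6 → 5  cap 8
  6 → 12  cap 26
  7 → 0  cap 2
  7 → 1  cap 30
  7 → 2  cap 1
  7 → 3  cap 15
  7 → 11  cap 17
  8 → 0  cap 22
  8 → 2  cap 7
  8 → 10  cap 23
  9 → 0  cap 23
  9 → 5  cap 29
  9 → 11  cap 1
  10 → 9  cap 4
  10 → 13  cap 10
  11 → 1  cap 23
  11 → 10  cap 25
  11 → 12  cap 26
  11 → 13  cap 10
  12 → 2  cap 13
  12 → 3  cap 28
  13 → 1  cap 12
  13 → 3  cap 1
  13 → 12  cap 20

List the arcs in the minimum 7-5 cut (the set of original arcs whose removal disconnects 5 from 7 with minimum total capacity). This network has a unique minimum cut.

augment #1: 7→2→5 push 1
augment #2: 7→0→2→5 push 2
augment #3: 7→1→2→5 push 15
augment #4: 7→1→6→5 push 2
augment #5: 7→1→10→9→5 push 3
augment #6: 7→11→10→9→5 push 1
max flow = 24; residual-reachable set from 7 gives S-side
cut edges (S→T): {(1,6), (2,5), (10,9)} total cap 24

Min-cut arcs: {(1,6), (2,5), (10,9)} (total capacity 24)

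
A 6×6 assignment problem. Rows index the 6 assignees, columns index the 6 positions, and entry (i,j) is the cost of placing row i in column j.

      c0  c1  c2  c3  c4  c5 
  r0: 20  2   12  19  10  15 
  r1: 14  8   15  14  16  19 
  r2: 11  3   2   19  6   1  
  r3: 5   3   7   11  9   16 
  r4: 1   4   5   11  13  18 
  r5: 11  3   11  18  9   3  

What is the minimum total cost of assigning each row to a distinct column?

optimal assignment: row0→col1 (cost 2), row1→col3 (cost 14), row2→col2 (cost 2), row3→col4 (cost 9), row4→col0 (cost 1), row5→col5 (cost 3)
total = 2 + 14 + 2 + 9 + 1 + 3 = 31

Minimum assignment cost: 31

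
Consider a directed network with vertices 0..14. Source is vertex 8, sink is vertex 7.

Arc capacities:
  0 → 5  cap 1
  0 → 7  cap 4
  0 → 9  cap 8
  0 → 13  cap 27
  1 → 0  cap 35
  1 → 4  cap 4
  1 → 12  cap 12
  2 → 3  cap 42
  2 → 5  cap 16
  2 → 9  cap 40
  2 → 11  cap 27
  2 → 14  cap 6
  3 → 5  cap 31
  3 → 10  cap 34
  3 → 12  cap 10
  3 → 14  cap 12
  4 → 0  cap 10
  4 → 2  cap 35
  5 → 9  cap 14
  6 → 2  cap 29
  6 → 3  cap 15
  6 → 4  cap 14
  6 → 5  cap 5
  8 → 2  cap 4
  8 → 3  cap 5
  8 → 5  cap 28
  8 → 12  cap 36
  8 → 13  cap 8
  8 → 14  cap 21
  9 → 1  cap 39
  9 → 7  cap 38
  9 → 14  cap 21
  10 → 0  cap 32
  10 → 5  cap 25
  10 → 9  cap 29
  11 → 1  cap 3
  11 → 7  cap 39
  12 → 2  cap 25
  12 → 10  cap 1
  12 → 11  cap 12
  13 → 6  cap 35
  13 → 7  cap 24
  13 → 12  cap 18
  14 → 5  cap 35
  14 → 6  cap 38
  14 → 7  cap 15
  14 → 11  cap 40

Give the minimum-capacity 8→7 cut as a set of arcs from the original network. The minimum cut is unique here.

Min-cut arcs: {(5,9), (8,2), (8,3), (8,12), (8,13), (8,14)} (total capacity 88)

augment #1: 8→13→7 push 8
augment #2: 8→14→7 push 15
augment #3: 8→2→9→7 push 4
augment #4: 8→5→9→7 push 14
augment #5: 8→12→11→7 push 12
augment #6: 8→14→11→7 push 6
augment #7: 8→3→10→0→7 push 4
augment #8: 8→3→10→9→7 push 1
augment #9: 8→12→2→9→7 push 19
augment #10: 8→12→2→11→7 push 5
max flow = 88; residual-reachable set from 8 gives S-side
cut edges (S→T): {(5,9), (8,2), (8,3), (8,12), (8,13), (8,14)} total cap 88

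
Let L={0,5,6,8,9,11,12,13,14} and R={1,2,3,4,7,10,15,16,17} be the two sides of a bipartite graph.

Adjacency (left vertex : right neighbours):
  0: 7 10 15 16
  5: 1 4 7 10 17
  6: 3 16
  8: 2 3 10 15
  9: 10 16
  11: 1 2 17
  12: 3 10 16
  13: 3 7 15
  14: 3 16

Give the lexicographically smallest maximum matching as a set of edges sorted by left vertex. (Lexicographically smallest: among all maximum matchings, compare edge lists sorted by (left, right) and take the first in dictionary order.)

Lex-smallest maximum matching: {(0,7), (5,1), (6,3), (8,2), (9,10), (11,17), (12,16), (13,15)}

|M| = 8 (so the lex-smallest maximum matching has 8 edges)
process left vertices in ascending order; for each, take the smallest-labelled available neighbour that still permits 8 edges overall, or leave it unmatched if none does
lex-smallest matching: {0-7, 5-1, 6-3, 8-2, 9-10, 11-17, 12-16, 13-15}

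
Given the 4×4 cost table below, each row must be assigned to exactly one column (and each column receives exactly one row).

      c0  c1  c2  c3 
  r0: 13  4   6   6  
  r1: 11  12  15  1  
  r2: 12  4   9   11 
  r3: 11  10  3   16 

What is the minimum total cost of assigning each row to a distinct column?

Minimum assignment cost: 20

optimal assignment: row0→col1 (cost 4), row1→col3 (cost 1), row2→col0 (cost 12), row3→col2 (cost 3)
total = 4 + 1 + 12 + 3 = 20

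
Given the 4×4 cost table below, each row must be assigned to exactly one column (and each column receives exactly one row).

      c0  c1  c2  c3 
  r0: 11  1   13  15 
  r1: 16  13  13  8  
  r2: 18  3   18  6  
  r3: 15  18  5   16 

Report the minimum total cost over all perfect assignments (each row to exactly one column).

optimal assignment: row0→col0 (cost 11), row1→col3 (cost 8), row2→col1 (cost 3), row3→col2 (cost 5)
total = 11 + 8 + 3 + 5 = 27

Minimum assignment cost: 27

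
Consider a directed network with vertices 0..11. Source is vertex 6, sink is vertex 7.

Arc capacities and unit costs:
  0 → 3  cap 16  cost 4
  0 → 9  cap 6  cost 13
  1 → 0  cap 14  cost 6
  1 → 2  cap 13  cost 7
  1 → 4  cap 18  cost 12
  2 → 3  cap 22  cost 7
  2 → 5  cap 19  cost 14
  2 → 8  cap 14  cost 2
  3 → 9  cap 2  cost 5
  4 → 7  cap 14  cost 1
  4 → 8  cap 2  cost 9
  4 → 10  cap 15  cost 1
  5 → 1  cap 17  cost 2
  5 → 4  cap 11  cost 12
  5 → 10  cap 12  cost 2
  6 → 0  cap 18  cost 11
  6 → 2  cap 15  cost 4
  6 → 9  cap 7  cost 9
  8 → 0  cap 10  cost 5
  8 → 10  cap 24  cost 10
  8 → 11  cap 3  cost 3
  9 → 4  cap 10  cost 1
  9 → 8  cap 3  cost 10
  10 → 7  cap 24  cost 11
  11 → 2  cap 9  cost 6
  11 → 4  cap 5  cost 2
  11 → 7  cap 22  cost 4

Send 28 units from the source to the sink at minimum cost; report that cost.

Minimum cost for 28 units: 676

shortest-cost path #1: 6→9→4→7 push 7 @ unit cost 11 (adds 77)
shortest-cost path #2: 6→2→8→11→4→7 push 3 @ unit cost 12 (adds 36)
shortest-cost path #3: 6→2→3→9→4→7 push 2 @ unit cost 18 (adds 36)
shortest-cost path #4: 6→0→9→4→7 push 1 @ unit cost 26 (adds 26)
shortest-cost path #5: 6→2→8→10→7 push 10 @ unit cost 27 (adds 270)
shortest-cost path #6: 6→0→3→2→8→10→7 push 1 @ unit cost 31 (adds 31)
shortest-cost path #7: 6→0→3→2→5→10→7 push 1 @ unit cost 35 (adds 35)
shortest-cost path #8: 6→0→9→8→10→7 push 3 @ unit cost 55 (adds 165)
total cost = 676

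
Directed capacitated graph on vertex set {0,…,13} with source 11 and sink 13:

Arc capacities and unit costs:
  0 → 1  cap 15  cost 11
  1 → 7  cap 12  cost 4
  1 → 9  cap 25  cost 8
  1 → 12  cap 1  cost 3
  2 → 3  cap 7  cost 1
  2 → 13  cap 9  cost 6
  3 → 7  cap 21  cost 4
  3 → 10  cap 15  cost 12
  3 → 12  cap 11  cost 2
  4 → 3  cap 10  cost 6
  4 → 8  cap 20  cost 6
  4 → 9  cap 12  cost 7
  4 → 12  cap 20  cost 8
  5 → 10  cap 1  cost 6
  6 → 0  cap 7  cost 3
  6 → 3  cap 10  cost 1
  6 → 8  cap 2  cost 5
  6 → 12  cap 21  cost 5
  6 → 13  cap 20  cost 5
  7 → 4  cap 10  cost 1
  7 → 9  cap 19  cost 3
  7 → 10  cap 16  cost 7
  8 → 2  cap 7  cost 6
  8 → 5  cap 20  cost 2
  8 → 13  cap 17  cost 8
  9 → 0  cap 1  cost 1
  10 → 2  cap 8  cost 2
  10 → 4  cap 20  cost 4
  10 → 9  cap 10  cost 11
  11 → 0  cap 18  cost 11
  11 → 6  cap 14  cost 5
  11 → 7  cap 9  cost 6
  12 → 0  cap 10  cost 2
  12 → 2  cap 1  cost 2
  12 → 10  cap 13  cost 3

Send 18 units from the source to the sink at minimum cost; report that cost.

Minimum cost for 18 units: 224

shortest-cost path #1: 11→6→13 push 14 @ unit cost 10 (adds 140)
shortest-cost path #2: 11→7→10→2→13 push 4 @ unit cost 21 (adds 84)
total cost = 224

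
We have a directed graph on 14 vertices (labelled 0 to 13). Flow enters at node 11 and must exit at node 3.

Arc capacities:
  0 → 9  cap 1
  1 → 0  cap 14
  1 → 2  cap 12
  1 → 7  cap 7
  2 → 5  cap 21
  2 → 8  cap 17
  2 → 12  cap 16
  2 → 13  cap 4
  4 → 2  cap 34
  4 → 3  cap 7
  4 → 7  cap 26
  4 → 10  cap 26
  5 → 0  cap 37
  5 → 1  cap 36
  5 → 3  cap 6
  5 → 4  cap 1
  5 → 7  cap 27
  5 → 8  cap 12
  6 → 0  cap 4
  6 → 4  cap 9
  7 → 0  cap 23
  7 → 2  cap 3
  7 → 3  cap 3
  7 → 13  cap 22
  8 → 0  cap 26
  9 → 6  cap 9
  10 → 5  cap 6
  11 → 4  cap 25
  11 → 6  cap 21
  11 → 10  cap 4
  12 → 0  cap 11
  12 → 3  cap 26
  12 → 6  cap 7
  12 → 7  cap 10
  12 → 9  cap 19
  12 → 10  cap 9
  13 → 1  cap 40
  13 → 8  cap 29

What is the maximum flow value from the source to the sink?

augment #1: 11→4→3 bottleneck 7, total now 7
augment #2: 11→4→7→3 bottleneck 3, total now 10
augment #3: 11→10→5→3 bottleneck 4, total now 14
augment #4: 11→4→2→5→3 bottleneck 2, total now 16
augment #5: 11→4→2→12→3 bottleneck 13, total now 29
augment #6: 11→6→4→2→12→3 bottleneck 3, total now 32

Maximum flow value: 32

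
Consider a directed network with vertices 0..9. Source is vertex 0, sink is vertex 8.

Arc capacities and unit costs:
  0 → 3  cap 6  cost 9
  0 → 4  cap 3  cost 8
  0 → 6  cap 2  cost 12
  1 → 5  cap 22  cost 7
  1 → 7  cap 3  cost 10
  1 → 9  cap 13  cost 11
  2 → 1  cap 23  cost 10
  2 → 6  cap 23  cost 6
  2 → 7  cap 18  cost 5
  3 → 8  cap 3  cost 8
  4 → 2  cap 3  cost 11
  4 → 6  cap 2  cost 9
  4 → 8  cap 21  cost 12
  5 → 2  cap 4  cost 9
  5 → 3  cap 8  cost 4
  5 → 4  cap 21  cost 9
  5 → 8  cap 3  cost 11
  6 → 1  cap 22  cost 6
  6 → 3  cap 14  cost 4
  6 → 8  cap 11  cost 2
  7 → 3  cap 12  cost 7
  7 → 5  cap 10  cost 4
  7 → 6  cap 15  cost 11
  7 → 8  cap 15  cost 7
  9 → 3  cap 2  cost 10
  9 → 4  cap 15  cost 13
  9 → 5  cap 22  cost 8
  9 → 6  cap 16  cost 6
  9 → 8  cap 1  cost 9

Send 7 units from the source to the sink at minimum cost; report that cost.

shortest-cost path #1: 0→6→8 push 2 @ unit cost 14 (adds 28)
shortest-cost path #2: 0→3→8 push 3 @ unit cost 17 (adds 51)
shortest-cost path #3: 0→4→6→8 push 2 @ unit cost 19 (adds 38)
total cost = 117

Minimum cost for 7 units: 117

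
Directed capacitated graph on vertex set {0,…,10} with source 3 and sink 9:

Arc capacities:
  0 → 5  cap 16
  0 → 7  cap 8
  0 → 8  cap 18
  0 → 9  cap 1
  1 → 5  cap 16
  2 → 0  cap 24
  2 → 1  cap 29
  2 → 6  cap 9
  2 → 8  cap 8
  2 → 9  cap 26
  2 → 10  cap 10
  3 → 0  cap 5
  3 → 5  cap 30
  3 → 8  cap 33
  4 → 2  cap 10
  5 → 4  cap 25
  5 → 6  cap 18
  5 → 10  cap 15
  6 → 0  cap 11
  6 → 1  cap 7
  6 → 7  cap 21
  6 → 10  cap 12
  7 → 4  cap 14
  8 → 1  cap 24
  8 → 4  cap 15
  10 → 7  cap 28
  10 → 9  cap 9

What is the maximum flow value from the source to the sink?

augment #1: 3→0→9 bottleneck 1, total now 1
augment #2: 3→5→10→9 bottleneck 9, total now 10
augment #3: 3→5→4→2→9 bottleneck 10, total now 20

Maximum flow value: 20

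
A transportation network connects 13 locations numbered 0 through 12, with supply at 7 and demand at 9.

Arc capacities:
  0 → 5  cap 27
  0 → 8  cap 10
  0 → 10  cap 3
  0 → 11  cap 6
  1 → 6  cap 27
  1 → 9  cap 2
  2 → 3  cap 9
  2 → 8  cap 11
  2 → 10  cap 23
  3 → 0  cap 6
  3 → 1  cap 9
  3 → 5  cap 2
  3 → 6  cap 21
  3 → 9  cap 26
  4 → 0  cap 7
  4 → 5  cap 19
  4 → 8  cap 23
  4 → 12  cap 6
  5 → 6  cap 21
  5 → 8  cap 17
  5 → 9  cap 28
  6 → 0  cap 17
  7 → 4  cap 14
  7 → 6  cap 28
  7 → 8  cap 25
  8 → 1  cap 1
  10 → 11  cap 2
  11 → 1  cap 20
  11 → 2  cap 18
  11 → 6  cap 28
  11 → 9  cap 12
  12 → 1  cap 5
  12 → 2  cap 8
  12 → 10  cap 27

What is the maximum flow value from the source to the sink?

augment #1: 7→4→5→9 bottleneck 14, total now 14
augment #2: 7→8→1→9 bottleneck 1, total now 15
augment #3: 7→6→0→5→9 bottleneck 14, total now 29
augment #4: 7→6→0→11→9 bottleneck 3, total now 32

Maximum flow value: 32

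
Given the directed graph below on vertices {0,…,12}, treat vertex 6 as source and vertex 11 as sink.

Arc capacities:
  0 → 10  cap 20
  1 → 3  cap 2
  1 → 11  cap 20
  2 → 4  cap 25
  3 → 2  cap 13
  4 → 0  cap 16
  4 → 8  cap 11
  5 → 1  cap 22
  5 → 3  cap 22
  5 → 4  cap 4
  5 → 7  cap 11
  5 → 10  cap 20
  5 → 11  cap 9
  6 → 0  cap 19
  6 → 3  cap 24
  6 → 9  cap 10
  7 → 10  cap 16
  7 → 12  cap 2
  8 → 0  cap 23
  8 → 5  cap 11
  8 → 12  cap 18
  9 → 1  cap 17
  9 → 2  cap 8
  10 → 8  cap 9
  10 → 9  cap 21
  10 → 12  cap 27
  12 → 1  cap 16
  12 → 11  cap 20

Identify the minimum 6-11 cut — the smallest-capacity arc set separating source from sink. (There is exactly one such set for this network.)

augment #1: 6→9→1→11 push 10
augment #2: 6→0→10→12→11 push 19
augment #3: 6→3→2→4→8→5→11 push 9
augment #4: 6→3→2→4→8→12→11 push 1
augment #5: 6→3→2→4→8→5→1→11 push 1
augment #6: 6→3→2→4→0→10→9→1→11 push 1
max flow = 41; residual-reachable set from 6 gives S-side
cut edges (S→T): {(0,10), (4,8), (6,9)} total cap 41

Min-cut arcs: {(0,10), (4,8), (6,9)} (total capacity 41)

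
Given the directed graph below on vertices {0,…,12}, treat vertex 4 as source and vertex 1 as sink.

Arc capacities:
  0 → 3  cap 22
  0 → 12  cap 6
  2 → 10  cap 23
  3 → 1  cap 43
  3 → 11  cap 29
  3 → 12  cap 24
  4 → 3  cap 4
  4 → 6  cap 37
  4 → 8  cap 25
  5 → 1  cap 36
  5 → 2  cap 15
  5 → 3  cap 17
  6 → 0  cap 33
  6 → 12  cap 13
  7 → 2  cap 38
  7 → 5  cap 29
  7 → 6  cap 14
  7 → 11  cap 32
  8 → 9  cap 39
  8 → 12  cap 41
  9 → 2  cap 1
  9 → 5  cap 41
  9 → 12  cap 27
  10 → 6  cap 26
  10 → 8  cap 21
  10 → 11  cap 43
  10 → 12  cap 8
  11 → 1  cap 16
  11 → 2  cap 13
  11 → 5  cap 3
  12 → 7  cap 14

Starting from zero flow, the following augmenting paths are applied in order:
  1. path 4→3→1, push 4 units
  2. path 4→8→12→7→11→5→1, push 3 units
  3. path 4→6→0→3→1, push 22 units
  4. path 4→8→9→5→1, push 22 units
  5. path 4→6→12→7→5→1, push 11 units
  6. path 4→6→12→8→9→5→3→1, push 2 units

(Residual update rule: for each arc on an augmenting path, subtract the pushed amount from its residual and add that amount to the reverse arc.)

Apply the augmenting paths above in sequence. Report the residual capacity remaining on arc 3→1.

after path 1 (4→3→1, push 4): res(3,1)=39
after path 2 (4→8→12→7→11→5→1, push 3): res(3,1)=39
after path 3 (4→6→0→3→1, push 22): res(3,1)=17
after path 4 (4→8→9→5→1, push 22): res(3,1)=17
after path 5 (4→6→12→7→5→1, push 11): res(3,1)=17
after path 6 (4→6→12→8→9→5→3→1, push 2): res(3,1)=15

Residual capacity of (3,1): 15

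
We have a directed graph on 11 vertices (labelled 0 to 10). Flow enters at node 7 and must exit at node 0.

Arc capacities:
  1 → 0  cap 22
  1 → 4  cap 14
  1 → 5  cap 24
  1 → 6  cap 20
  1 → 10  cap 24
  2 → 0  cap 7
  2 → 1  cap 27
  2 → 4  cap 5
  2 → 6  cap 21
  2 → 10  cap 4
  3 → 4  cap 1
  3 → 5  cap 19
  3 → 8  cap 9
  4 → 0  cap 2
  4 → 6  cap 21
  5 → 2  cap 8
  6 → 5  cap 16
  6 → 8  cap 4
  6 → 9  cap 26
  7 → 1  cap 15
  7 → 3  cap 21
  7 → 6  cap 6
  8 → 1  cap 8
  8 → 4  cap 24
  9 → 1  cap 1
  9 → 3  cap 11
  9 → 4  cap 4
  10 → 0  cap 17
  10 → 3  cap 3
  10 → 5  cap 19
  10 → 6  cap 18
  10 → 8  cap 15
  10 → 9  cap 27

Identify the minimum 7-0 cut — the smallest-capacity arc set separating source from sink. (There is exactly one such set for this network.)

Min-cut arcs: {(4,0), (5,2), (7,1), (8,1), (9,1)} (total capacity 34)

augment #1: 7→1→0 push 15
augment #2: 7→3→4→0 push 1
augment #3: 7→3→5→2→0 push 7
augment #4: 7→3→8→1→0 push 7
augment #5: 7→3→8→4→0 push 1
augment #6: 7→3→5→2→10→0 push 1
augment #7: 7→3→8→1→10→0 push 1
augment #8: 7→6→9→1→10→0 push 1
max flow = 34; residual-reachable set from 7 gives S-side
cut edges (S→T): {(4,0), (5,2), (7,1), (8,1), (9,1)} total cap 34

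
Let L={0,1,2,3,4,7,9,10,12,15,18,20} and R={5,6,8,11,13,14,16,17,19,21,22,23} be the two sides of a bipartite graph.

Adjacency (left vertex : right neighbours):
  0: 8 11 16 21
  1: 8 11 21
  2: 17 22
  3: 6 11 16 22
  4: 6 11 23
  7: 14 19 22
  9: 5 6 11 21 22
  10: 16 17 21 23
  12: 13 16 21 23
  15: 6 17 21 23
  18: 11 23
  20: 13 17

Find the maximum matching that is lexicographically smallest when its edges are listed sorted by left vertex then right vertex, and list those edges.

Lex-smallest maximum matching: {(0,8), (1,11), (2,17), (3,22), (4,6), (7,14), (9,5), (10,16), (12,13), (15,21), (18,23)}

|M| = 11 (so the lex-smallest maximum matching has 11 edges)
process left vertices in ascending order; for each, take the smallest-labelled available neighbour that still permits 11 edges overall, or leave it unmatched if none does
lex-smallest matching: {0-8, 1-11, 2-17, 3-22, 4-6, 7-14, 9-5, 10-16, 12-13, 15-21, 18-23}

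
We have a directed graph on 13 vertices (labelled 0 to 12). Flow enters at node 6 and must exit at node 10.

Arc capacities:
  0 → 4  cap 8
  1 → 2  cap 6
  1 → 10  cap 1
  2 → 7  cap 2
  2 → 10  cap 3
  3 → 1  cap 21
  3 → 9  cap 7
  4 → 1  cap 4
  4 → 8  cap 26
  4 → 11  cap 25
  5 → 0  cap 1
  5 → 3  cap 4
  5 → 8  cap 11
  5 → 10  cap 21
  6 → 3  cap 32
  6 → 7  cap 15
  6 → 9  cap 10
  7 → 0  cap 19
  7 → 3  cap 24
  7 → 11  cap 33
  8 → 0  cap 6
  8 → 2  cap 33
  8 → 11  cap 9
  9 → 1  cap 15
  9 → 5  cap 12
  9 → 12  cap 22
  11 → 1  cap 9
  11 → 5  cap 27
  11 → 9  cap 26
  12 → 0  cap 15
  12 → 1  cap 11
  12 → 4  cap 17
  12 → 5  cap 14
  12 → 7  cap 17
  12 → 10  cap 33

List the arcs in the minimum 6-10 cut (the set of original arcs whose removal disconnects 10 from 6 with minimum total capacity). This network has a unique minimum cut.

augment #1: 6→3→1→10 push 1
augment #2: 6→9→5→10 push 10
augment #3: 6→3→1→2→10 push 3
augment #4: 6→3→9→5→10 push 2
augment #5: 6→3→9→12→10 push 5
augment #6: 6→7→11→5→10 push 9
augment #7: 6→7→11→9→12→10 push 6
augment #8: 6→3→1→2→7→11→9→12→10 push 2
max flow = 38; residual-reachable set from 6 gives S-side
cut edges (S→T): {(1,10), (2,7), (2,10), (3,9), (6,7), (6,9)} total cap 38

Min-cut arcs: {(1,10), (2,7), (2,10), (3,9), (6,7), (6,9)} (total capacity 38)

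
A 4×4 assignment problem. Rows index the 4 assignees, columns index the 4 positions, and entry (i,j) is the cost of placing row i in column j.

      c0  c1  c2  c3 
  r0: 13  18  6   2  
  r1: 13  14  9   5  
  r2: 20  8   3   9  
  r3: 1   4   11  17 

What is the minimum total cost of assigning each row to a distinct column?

one of 3 optimal assignments: row0→col2 (cost 6), row1→col3 (cost 5), row2→col1 (cost 8), row3→col0 (cost 1)
total = 6 + 5 + 8 + 1 = 20

Minimum assignment cost: 20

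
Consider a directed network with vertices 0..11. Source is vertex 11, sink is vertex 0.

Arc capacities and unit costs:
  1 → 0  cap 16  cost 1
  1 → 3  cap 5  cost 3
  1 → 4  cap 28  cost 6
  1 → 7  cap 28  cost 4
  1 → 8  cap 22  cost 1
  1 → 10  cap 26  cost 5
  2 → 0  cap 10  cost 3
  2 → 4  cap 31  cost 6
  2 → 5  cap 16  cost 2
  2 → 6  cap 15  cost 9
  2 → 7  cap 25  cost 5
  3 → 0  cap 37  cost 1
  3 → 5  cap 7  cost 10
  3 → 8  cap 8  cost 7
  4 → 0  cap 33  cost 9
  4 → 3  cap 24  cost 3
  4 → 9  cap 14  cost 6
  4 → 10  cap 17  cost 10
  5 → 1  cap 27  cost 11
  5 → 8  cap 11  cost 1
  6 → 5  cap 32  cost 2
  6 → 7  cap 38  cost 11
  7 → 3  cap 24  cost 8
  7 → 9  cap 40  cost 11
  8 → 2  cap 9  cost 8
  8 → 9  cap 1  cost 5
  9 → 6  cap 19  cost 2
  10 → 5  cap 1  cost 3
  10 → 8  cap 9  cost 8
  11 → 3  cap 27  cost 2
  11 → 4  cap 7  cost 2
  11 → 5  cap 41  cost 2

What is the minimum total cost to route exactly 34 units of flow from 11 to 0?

Minimum cost for 34 units: 123

shortest-cost path #1: 11→3→0 push 27 @ unit cost 3 (adds 81)
shortest-cost path #2: 11→4→3→0 push 7 @ unit cost 6 (adds 42)
total cost = 123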